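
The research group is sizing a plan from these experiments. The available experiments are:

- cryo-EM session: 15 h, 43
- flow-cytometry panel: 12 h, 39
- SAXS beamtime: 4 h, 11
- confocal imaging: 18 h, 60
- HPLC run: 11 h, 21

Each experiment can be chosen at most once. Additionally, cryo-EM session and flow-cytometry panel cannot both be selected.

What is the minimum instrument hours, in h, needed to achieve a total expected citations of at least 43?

15

Need the lightest bundle worth ≥ 43.
Taking cryo-EM session gives 43 (≥ 43) for 15 h.
Any bundle with less than 15 h falls short of 43.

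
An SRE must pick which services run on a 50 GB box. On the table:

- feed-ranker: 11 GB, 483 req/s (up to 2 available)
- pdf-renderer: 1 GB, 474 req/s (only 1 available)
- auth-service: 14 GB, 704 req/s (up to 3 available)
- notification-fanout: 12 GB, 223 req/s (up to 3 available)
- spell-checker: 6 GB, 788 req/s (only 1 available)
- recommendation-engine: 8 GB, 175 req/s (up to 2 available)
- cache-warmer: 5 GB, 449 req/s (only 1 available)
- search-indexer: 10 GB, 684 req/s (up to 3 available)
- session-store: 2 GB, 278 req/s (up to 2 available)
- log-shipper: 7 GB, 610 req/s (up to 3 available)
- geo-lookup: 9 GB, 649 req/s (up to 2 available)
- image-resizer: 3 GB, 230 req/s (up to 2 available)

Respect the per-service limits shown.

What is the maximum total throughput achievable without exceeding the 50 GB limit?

Density check — pdf-renderer 474.00, session-store 139.00, spell-checker 131.33 are the best per GB.
The ratio heuristic lands on pdf-renderer + spell-checker + cache-warmer + 2×session-store + 3×log-shipper + 2×image-resizer (4557) but leaves 7 GB idle.
The 3 GB tied up in image-resizer is better spent on search-indexer — total rises to 5011 (50 GB).
That's the maximum — no swap from here does better than 5011.

5011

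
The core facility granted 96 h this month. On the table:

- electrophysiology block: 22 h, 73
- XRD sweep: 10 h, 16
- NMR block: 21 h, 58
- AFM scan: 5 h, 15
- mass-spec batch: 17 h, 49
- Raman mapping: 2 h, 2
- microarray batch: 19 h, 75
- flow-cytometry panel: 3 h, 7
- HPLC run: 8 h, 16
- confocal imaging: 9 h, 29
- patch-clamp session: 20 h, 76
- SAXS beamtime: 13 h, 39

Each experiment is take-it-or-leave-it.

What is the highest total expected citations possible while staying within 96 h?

327

Ranking by ratio (expected citations/h): microarray batch 3.95, patch-clamp session 3.80, electrophysiology block 3.32.
A density-first pass picks electrophysiology block + AFM scan + Raman mapping + microarray batch + flow-cytometry panel + confocal imaging + patch-clamp session + SAXS beamtime — 316 at 93 h.
The 14 h tied up in Raman mapping and flow-cytometry panel and confocal imaging is better spent on mass-spec batch — total rises to 327 (96 h).
The closest alternative, electrophysiology block + NMR block + AFM scan + microarray batch + confocal imaging + patch-clamp session, reaches only 326.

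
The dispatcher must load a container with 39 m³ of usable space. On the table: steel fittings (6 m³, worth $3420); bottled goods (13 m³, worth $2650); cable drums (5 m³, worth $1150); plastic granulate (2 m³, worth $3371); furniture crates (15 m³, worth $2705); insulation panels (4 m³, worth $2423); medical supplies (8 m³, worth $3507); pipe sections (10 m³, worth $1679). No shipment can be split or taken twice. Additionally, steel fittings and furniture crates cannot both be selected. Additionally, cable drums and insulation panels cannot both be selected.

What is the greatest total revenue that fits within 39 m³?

15371

Taking steel fittings + bottled goods + plastic granulate + insulation panels + medical supplies: 33 m³ used, 15371 in revenue.
The closest alternative, steel fittings + bottled goods + plastic granulate + medical supplies + pipe sections, reaches only 14627.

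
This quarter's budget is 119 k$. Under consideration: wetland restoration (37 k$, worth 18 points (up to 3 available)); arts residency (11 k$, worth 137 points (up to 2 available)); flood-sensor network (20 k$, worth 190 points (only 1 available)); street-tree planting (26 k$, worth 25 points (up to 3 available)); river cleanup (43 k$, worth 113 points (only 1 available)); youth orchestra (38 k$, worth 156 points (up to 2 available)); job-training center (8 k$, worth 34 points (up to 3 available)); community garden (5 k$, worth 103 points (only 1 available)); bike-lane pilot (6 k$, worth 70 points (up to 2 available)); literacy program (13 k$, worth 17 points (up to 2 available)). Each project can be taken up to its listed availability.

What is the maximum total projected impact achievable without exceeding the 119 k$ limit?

931

Taking the top-ratio projects first gives 2×arts residency + flood-sensor network + 3×job-training center + community garden + 2×bike-lane pilot + 2×literacy program for 843 (109 k$).
The 34 k$ tied up in job-training center and 2×literacy program is better spent on youth orchestra — total rises to 931 (113 k$).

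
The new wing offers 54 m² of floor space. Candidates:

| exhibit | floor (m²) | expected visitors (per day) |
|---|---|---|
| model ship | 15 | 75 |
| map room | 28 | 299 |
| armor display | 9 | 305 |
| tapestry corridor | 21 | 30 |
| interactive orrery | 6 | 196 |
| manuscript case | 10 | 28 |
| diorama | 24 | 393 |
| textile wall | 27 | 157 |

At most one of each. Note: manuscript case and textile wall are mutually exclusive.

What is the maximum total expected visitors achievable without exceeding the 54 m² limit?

969

Model ship + armor display + interactive orrery + diorama uses 54 of the 54 m² and totals 969.
No other feasible combination exceeds 969.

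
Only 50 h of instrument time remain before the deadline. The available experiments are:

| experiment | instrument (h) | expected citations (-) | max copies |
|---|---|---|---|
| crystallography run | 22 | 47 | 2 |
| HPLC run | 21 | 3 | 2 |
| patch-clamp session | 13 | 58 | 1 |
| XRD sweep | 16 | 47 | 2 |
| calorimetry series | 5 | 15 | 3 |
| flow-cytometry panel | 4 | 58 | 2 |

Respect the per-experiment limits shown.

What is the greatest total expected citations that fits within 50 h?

251

Ranking by ratio (expected citations/h): flow-cytometry panel 14.50, patch-clamp session 4.46, calorimetry series 3.00.
The ratio heuristic lands on patch-clamp session + 3×calorimetry series + 2×flow-cytometry panel (219) but leaves 14 h idle.
Replace calorimetry series with XRD sweep: the trade gains 32 net, giving 251 at 47 h.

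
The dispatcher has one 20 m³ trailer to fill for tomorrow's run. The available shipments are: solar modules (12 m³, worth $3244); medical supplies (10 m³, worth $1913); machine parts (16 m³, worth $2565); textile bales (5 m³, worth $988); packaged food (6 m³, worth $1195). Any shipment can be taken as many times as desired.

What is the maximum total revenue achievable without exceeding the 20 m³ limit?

Ranking by ratio (revenue/m³): solar modules 270.33, packaged food 199.17, textile bales 197.60, medical supplies 191.30.
Best packing: solar modules + packaged food — 18 m³, 4439 total.
The spare 2 m³ is too small for any remaining shipment, and no exchange beats 4439.

4439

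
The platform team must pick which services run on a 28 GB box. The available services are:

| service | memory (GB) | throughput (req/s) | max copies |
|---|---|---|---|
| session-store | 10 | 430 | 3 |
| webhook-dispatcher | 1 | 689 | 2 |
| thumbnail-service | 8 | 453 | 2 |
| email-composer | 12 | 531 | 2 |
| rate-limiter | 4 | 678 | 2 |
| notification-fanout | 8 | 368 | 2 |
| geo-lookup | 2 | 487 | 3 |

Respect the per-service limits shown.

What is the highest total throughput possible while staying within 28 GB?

A density-first pass picks 2×webhook-dispatcher + thumbnail-service + 2×rate-limiter + 3×geo-lookup — 4648 at 24 GB.
Replace thumbnail-service with email-composer: the trade gains 78 net, giving 4726 at 28 GB.
Nothing else within 28 GB beats 4726.

4726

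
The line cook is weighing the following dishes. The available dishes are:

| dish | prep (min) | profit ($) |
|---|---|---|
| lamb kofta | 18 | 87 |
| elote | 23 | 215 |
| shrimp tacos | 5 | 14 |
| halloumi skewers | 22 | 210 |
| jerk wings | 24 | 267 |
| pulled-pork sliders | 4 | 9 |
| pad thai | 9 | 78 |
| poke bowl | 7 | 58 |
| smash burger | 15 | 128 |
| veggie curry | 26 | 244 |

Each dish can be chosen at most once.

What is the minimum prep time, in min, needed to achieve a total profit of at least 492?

50

Minimise min subject to total profit ≥ 492.
Taking jerk wings + veggie curry gives 511 (≥ 492) for 50 min.
Any bundle with less than 50 min falls short of 492.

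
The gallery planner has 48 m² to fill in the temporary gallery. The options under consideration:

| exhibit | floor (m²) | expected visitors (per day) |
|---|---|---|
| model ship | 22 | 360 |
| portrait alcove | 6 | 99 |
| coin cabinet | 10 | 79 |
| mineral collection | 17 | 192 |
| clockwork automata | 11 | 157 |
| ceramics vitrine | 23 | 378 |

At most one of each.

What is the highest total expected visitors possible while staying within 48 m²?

738

Greedy by ratio would take portrait alcove + clockwork automata + ceramics vitrine: 40 m² used, total 634.
Replace portrait alcove and clockwork automata with model ship: the trade gains 104 net, giving 738 at 45 m².
The closest alternative, portrait alcove + mineral collection + ceramics vitrine, reaches only 669.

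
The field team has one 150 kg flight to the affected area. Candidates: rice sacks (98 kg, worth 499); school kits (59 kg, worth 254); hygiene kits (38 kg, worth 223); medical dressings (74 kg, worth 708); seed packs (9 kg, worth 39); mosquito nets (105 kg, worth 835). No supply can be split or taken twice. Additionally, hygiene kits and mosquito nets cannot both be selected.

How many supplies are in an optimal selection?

3

Best achievable people served is 1001.
school kits + medical dressings + seed packs hits 1001 at 142 kg.
All optima have 3 supplies.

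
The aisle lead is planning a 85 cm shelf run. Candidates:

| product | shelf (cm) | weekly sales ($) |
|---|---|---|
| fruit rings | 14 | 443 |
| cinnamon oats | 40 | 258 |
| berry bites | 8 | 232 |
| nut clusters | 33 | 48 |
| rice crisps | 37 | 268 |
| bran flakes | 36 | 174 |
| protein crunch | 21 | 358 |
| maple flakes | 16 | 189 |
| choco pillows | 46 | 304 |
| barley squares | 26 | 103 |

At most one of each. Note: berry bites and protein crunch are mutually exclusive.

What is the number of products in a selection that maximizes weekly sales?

4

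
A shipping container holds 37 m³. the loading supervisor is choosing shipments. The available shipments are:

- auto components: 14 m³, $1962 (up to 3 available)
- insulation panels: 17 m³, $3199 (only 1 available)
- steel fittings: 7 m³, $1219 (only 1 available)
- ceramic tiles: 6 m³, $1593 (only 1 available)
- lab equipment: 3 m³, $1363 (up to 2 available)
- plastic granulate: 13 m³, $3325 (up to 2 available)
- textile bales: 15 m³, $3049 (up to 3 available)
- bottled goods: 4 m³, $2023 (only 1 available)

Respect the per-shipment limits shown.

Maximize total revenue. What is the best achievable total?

Greedy by ratio would take steel fittings + ceramic tiles + 2×lab equipment + plastic granulate + bottled goods: 36 m³ used, total 10886.
Dropping steel fittings and ceramic tiles frees 13 m³; slotting in plastic granulate (13 m³) lifts the total to 11399 at 36 m³.
Every other selection either busts 37 m³ or exceeds an availability limit or fails to beat 11399.

11399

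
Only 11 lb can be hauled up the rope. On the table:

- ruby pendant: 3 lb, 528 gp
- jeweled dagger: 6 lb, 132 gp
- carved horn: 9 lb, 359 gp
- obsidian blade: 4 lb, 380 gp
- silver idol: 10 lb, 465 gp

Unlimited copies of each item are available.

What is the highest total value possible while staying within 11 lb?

1584

By value per lb: ruby pendant 176.00, obsidian blade 95.00, silver idol 46.50, carved horn 39.89 lead.
Best packing: 3×ruby pendant — 9 lb, 1584 total.
Nothing else within 11 lb beats 1584.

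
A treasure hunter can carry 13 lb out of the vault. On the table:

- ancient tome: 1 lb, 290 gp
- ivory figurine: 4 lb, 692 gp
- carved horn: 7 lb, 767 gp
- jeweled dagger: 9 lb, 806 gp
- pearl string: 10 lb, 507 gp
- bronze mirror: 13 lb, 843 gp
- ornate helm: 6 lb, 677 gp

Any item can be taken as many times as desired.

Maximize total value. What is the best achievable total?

Best packing: 13×ancient tome — 13 lb, 3770 total.
No other feasible combination exceeds 3770.

3770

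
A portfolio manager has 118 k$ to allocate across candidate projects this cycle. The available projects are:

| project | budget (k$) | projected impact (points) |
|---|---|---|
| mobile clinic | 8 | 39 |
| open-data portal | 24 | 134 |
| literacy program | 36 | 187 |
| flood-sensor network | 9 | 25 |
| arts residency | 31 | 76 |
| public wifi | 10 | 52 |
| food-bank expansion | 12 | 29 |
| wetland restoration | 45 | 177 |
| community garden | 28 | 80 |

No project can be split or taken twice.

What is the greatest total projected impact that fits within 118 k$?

Greedy by ratio would take mobile clinic + open-data portal + literacy program + flood-sensor network + public wifi + community garden: 115 k$ used, total 517.
Replace mobile clinic and flood-sensor network and community garden with wetland restoration: the trade gains 33 net, giving 550 at 115 k$.
Runner-up mobile clinic + open-data portal + literacy program + wetland restoration tops out at 537.

550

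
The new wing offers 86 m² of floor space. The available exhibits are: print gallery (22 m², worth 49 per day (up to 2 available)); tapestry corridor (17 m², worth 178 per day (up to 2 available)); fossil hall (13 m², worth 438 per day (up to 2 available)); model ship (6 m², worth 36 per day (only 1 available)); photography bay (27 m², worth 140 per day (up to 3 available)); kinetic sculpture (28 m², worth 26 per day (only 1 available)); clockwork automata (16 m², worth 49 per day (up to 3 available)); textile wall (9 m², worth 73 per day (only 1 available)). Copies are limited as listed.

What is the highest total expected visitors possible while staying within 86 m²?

1354

Greedy by ratio would take 2×tapestry corridor + 2×fossil hall + model ship + textile wall: 75 m² used, total 1341.
Dropping model ship frees 6 m²; slotting in clockwork automata (16 m²) lifts the total to 1354 at 85 m².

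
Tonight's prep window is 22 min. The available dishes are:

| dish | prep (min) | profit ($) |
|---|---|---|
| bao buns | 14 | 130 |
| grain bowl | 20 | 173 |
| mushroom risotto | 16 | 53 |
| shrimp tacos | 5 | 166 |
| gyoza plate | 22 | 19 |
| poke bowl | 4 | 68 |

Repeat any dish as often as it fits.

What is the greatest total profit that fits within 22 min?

664

Density check — shrimp tacos 33.20, poke bowl 17.00, bao buns 9.29, grain bowl 8.65 are the best per min.
Best packing: 4×shrimp tacos — 20 min, 664 total.
Nothing else within 22 min beats 664.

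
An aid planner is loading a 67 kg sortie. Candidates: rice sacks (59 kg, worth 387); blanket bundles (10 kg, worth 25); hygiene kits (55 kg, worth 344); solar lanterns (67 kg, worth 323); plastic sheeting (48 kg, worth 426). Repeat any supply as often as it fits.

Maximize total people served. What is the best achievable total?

By people served per kg: plastic sheeting 8.88, rice sacks 6.56, hygiene kits 6.25, solar lanterns 4.82 lead.
Blanket bundles + plastic sheeting uses 58 of the 67 kg and totals 451.

451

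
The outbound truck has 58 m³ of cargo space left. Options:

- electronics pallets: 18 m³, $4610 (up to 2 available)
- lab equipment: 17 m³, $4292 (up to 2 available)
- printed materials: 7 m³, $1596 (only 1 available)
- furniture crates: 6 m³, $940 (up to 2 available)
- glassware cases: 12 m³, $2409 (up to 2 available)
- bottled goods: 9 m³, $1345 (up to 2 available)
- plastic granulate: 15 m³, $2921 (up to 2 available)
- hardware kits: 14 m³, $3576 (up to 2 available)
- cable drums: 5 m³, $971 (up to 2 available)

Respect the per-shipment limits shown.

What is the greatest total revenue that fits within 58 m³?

Taking the top-ratio shipments first gives 2×electronics pallets + printed materials + hardware kits for 14392 (57 m³).
Dropping printed materials and hardware kits frees 21 m³; slotting in lab equipment + cable drums (22 m³) lifts the total to 14483 at 58 m³.

14483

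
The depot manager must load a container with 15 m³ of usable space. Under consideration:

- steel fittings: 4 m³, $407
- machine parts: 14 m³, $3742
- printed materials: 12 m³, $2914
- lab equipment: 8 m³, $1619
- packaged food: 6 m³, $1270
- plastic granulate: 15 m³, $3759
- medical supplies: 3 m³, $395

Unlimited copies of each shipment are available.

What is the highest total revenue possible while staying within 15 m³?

The ratio heuristic lands on machine parts (3742) but leaves 1 m³ idle.
Dropping machine parts frees 14 m³; slotting in plastic granulate (15 m³) lifts the total to 3759 at 15 m³.
Every other selection either busts 15 m³ or fails to beat 3759.

3759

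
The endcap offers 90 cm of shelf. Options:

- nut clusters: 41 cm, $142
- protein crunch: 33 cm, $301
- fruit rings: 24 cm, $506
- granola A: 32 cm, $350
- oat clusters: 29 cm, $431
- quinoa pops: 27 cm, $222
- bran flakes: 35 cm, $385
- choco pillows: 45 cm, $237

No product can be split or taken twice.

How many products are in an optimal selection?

The maximum weekly sales within 90 cm is 1322.
One optimal bundle: fruit rings + oat clusters + bran flakes (88 cm).
All optima have 3 products.

3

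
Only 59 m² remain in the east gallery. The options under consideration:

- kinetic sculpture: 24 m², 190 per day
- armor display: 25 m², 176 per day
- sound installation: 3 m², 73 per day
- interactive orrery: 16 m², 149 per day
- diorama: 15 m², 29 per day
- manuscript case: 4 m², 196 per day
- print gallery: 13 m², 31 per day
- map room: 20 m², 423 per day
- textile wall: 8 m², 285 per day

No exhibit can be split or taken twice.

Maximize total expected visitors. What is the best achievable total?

1167

A density-first pass picks sound installation + interactive orrery + manuscript case + map room + textile wall — 1126 at 51 m².
Replace interactive orrery with kinetic sculpture: the trade gains 41 net, giving 1167 at 59 m².
Runner-up sound installation + interactive orrery + manuscript case + map room + textile wall tops out at 1126.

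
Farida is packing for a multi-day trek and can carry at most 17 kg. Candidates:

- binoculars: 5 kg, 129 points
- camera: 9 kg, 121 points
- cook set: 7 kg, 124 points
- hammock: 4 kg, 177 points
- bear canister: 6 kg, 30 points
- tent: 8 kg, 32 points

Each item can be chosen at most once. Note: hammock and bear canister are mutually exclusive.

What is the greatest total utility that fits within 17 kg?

430

Best packing: binoculars + cook set + hammock — 16 kg, 430 total.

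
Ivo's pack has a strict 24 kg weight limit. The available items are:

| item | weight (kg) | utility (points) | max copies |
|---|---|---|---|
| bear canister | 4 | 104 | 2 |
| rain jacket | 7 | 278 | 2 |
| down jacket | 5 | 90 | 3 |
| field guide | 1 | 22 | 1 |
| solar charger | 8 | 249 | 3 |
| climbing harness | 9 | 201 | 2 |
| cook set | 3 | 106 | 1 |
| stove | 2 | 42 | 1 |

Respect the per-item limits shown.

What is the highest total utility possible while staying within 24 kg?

847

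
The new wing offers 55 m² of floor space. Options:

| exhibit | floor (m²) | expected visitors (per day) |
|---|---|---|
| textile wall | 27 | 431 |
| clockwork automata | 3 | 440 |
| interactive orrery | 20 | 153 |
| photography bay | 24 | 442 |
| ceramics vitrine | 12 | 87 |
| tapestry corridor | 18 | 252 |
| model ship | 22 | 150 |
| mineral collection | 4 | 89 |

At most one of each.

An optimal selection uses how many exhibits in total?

Best achievable expected visitors is 1313.
For example textile wall + clockwork automata + photography bay achieves it, using 54 m².
Every optimal selection uses 3 exhibits.

3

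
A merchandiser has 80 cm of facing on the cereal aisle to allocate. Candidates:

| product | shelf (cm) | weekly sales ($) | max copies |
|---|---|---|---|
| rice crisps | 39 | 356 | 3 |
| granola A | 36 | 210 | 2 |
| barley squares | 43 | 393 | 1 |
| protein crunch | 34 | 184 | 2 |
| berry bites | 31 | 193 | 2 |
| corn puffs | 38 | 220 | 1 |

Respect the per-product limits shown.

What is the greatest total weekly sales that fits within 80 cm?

712

Ranking by ratio (weekly sales/cm): barley squares 9.14, rice crisps 9.13, berry bites 6.23, granola A 5.83.
The ratio heuristic lands on barley squares + berry bites (586) but leaves 6 cm idle.
The 74 cm tied up in barley squares and berry bites is better spent on 2×rice crisps — total rises to 712 (78 cm).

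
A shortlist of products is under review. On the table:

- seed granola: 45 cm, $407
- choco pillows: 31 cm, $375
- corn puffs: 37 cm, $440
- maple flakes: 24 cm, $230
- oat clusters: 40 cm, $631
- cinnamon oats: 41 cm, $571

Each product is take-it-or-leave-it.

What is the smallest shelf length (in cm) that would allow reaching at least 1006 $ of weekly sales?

Look for the lowest-shelf combination reaching 1006.
Taking choco pillows + oat clusters gives 1006 (≥ 1006) for 71 cm.
Any bundle with less than 71 cm falls short of 1006.

71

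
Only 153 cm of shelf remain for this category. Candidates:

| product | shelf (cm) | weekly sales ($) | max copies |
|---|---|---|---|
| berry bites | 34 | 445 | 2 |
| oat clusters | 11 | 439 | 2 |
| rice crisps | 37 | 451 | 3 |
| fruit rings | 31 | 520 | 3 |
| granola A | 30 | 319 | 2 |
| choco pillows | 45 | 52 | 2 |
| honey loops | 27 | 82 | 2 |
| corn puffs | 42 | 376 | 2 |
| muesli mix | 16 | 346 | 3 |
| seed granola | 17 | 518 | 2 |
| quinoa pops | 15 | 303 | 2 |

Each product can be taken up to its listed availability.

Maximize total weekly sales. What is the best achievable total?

3775

Taking the top-ratio products first gives 2×oat clusters + 3×muesli mix + 2×seed granola + 2×quinoa pops for 3558 (134 cm).
Dropping quinoa pops frees 15 cm; slotting in fruit rings (31 cm) lifts the total to 3775 at 150 cm.
No other feasible combination exceeds 3775.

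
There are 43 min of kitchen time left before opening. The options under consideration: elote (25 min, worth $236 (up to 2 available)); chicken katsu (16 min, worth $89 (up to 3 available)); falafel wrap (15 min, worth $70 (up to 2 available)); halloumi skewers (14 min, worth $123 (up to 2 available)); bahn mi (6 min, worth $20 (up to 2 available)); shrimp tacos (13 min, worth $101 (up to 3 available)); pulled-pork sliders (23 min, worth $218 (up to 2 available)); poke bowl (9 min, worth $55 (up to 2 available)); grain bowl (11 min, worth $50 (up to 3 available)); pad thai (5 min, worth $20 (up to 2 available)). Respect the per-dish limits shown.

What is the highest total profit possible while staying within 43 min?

361

Halloumi skewers + pulled-pork sliders + pad thai uses 42 of the 43 min and totals 361.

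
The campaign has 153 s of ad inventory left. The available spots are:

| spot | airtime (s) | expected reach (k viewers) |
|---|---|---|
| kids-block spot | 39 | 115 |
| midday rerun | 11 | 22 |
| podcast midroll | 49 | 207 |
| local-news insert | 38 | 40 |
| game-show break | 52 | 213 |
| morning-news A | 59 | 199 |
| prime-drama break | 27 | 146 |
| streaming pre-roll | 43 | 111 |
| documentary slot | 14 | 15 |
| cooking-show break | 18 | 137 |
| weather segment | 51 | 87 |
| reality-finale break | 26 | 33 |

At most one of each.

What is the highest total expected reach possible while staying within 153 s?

703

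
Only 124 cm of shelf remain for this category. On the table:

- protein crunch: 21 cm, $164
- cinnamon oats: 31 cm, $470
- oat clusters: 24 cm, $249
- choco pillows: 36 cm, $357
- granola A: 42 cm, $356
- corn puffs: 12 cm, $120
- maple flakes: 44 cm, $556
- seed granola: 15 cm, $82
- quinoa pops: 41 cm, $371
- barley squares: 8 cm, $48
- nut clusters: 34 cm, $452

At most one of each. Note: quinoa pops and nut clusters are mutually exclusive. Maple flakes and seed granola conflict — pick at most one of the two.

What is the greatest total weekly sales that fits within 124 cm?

The ratio ordering already packs tightly: cinnamon oats + corn puffs + maple flakes + nut clusters, 121 cm, 1598.
Every other selection either busts 124 cm or breaks a pairing rule or fails to beat 1598.

1598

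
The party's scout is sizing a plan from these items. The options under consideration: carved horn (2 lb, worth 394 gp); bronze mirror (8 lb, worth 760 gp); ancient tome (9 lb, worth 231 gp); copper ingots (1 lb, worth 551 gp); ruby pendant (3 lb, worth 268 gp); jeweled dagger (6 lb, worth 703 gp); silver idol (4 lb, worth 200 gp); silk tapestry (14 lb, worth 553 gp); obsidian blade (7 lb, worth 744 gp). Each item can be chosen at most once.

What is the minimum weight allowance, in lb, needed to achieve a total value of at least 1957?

Need the lightest bundle worth ≥ 1957.
carved horn + copper ingots + ruby pendant + obsidian blade reaches 1957 using 13 lb.
Below 13 lb the best achievable stays under 1957.

13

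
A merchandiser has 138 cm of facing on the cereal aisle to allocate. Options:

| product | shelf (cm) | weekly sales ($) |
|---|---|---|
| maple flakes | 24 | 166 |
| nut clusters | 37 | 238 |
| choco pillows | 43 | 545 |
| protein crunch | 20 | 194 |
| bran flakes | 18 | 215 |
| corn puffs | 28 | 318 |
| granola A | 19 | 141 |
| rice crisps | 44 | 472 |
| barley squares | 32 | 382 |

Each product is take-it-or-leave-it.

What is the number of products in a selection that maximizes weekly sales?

4

The maximum weekly sales within 138 cm is 1614.
For example choco pillows + bran flakes + rice crisps + barley squares achieves it, using 137 cm.
Any selection reaching 1614 contains exactly 4 products.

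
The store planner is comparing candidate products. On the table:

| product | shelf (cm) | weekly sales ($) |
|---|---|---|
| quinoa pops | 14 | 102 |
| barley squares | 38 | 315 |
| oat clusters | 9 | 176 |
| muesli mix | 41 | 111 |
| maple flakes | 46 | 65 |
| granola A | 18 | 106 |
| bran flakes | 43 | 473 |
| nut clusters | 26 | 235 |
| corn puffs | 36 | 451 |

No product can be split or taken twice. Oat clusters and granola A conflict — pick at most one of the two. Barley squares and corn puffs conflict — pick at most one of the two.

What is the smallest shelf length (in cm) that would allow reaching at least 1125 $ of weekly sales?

102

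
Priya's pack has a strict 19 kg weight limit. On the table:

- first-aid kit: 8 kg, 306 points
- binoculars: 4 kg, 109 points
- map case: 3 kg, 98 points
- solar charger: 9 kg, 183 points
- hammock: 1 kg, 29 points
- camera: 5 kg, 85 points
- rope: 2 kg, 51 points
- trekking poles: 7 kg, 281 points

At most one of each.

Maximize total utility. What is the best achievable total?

714

By utility per kg: trekking poles 40.14, first-aid kit 38.25, map case 32.67, hammock 29.00 lead.
The ratio ordering already packs tightly: first-aid kit + map case + hammock + trekking poles, 19 kg, 714.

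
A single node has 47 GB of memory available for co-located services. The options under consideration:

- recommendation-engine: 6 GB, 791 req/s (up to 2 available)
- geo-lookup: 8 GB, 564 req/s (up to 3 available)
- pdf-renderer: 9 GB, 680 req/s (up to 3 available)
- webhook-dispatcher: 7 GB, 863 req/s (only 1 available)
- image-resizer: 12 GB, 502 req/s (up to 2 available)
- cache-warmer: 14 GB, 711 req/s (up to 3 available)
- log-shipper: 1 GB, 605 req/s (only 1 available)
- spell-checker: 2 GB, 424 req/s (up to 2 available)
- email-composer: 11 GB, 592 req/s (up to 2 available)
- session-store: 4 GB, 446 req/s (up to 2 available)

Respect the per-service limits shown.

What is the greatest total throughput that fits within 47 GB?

Filling by ratio: 2×recommendation-engine + pdf-renderer + webhook-dispatcher + log-shipper + 2×spell-checker + 2×session-store for 5470, with 6 GB left unused.
Dropping session-store frees 4 GB; slotting in pdf-renderer (9 GB) lifts the total to 5704 at 46 GB.

5704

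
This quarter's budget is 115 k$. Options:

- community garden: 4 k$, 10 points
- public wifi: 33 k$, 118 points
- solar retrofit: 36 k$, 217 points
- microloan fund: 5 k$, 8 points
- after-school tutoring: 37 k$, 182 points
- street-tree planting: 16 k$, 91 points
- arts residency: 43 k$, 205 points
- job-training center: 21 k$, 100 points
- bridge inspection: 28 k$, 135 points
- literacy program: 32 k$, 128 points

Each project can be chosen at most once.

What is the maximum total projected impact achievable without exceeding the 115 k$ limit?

Ranking by ratio (projected impact/k$): solar retrofit 6.03, street-tree planting 5.69, after-school tutoring 4.92, bridge inspection 4.82.
Taking community garden + solar retrofit + after-school tutoring + street-tree planting + job-training center: 114 k$ used, 600 in projected impact.
Nothing else within 115 k$ beats 600.

600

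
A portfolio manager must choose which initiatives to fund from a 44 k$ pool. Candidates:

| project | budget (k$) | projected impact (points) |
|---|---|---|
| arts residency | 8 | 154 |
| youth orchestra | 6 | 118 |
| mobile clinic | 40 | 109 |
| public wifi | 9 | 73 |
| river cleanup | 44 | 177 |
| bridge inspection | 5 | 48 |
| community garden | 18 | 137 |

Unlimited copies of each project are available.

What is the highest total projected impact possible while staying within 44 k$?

Ranking by ratio (projected impact/k$): youth orchestra 19.67, arts residency 19.25, bridge inspection 9.60, public wifi 8.11.
The ratio heuristic lands on 7×youth orchestra (826) but leaves 2 k$ idle.
Replace youth orchestra with arts residency: the trade gains 36 net, giving 862 at 44 k$.
No other feasible combination exceeds 862.

862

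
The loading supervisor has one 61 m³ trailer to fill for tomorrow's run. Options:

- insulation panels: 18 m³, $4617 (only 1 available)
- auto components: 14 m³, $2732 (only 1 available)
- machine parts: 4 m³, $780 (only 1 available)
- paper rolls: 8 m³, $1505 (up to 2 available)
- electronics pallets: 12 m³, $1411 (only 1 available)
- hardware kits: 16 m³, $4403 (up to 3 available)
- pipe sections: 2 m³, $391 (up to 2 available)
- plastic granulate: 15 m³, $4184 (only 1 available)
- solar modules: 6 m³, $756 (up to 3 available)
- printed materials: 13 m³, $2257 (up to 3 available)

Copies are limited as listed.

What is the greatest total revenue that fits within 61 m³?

15722

Density check — plastic granulate 278.93, hardware kits 275.19, insulation panels 256.50 are the best per m³.
A density-first pass picks machine parts + 2×hardware kits + 2×pipe sections + plastic granulate + solar modules — 15308 at 61 m³.
The 14 m³ tied up in machine parts and 2×pipe sections and solar modules is better spent on auto components — total rises to 15722 (61 m³).
Nothing else within 61 m³ beats 15722.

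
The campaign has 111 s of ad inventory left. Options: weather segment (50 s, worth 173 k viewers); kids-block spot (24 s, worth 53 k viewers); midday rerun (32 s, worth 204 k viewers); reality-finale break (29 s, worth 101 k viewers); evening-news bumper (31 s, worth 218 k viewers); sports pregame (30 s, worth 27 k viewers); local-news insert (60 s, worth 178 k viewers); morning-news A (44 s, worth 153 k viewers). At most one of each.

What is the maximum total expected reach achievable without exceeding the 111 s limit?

575

Density check — evening-news bumper 7.03, midday rerun 6.38, reality-finale break 3.48, morning-news A 3.48 are the best per s.
Greedy by ratio would take midday rerun + reality-finale break + evening-news bumper: 92 s used, total 523.
Replace reality-finale break with morning-news A: the trade gains 52 net, giving 575 at 107 s.
That's the maximum — no swap from here does better than 575.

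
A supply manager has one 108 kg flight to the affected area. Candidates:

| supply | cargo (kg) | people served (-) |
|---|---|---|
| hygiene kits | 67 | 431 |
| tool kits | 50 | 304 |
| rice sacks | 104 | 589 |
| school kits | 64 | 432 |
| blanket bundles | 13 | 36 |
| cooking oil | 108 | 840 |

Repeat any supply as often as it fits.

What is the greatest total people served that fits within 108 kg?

Best packing: cooking oil — 108 kg, 840 total.
Nothing else within 108 kg beats 840.

840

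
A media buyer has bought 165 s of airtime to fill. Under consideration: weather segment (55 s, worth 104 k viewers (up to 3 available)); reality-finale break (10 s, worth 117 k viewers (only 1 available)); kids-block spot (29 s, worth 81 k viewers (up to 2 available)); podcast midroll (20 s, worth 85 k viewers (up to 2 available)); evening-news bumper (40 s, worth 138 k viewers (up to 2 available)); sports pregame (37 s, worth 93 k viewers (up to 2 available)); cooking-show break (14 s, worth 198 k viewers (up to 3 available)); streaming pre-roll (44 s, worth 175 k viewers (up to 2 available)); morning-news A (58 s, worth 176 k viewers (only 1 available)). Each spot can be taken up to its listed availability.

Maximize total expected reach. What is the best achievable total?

Greedy by ratio would take reality-finale break + kids-block spot + 2×podcast midroll + 3×cooking-show break + streaming pre-roll: 165 s used, total 1137.
Dropping kids-block spot and podcast midroll frees 49 s; slotting in streaming pre-roll (44 s) lifts the total to 1146 at 160 s.

1146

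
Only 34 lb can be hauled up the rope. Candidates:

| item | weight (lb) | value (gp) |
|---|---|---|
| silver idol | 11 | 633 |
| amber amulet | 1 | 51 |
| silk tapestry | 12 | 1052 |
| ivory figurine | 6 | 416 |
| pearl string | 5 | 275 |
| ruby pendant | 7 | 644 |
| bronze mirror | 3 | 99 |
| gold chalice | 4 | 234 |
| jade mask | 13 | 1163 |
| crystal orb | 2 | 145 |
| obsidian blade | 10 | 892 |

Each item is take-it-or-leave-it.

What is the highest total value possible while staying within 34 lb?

3004

Density check — ruby pendant 92.00, jade mask 89.46, obsidian blade 89.20, silk tapestry 87.67 are the best per lb.
Greedy by ratio would take amber amulet + ruby pendant + jade mask + crystal orb + obsidian blade: 33 lb used, total 2895.
The 11 lb tied up in amber amulet and obsidian blade is better spent on silk tapestry — total rises to 3004 (34 lb).
Runner-up ruby pendant + gold chalice + jade mask + obsidian blade tops out at 2933.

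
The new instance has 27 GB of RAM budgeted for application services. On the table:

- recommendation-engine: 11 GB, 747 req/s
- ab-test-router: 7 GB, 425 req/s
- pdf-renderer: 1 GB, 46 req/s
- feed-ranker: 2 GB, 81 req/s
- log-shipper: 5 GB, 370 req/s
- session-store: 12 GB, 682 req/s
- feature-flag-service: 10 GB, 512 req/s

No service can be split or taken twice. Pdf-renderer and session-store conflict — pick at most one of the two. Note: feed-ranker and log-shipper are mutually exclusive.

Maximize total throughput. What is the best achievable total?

1675

Ranking by ratio (throughput/GB): log-shipper 74.00, recommendation-engine 67.91, ab-test-router 60.71, session-store 56.83.
Taking recommendation-engine + pdf-renderer + log-shipper + feature-flag-service: 27 GB used, 1675 in throughput.
That's the maximum — no feasible swap from here does better than 1675.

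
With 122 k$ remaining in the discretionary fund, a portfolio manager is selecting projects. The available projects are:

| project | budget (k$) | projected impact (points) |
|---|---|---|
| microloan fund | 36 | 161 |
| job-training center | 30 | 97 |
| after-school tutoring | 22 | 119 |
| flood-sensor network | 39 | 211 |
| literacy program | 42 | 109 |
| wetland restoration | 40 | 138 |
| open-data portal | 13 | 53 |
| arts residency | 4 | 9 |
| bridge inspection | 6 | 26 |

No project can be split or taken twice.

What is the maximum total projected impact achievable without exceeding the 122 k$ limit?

579

Microloan fund + after-school tutoring + flood-sensor network + open-data portal + arts residency + bridge inspection uses 120 of the 122 k$ and totals 579.
The closest alternative, microloan fund + after-school tutoring + flood-sensor network + open-data portal + bridge inspection, reaches only 570.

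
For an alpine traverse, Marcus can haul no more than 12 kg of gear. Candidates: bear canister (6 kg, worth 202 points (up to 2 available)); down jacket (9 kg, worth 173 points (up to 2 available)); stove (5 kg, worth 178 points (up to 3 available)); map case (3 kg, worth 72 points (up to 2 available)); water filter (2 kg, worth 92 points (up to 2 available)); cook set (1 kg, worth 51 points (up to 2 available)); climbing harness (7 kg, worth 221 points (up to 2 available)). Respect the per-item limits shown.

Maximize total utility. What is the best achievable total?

488

Greedy by ratio would take stove + 2×water filter + 2×cook set: 11 kg used, total 464.
Replace stove with bear canister: the trade gains 24 net, giving 488 at 12 kg.
That's the maximum — no swap from here does better than 488.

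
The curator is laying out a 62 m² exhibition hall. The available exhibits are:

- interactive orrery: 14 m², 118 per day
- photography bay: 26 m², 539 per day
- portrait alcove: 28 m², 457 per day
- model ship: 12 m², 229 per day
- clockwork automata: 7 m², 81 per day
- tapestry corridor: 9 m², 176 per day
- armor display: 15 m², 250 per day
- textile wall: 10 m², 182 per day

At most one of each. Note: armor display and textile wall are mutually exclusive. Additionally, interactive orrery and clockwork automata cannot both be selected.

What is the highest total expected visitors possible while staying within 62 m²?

Greedy by ratio would take photography bay + model ship + tapestry corridor + textile wall: 57 m² used, total 1126.
The 10 m² tied up in textile wall is better spent on armor display — total rises to 1194 (62 m²).
The closest alternative, photography bay + model ship + tapestry corridor + textile wall, reaches only 1126.

1194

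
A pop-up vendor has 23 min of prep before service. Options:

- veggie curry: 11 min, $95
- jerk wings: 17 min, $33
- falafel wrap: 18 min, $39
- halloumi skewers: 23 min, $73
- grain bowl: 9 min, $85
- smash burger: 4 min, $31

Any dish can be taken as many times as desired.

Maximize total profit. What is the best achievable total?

201

2×grain bowl + smash burger uses 22 of the 23 min and totals 201.
Nothing else within 23 min beats 201.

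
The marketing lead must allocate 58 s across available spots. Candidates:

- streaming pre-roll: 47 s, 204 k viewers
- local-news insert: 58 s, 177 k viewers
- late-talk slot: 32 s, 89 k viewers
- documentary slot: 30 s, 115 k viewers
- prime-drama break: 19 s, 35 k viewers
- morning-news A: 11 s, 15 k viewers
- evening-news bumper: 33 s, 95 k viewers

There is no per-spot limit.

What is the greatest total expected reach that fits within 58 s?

Streaming pre-roll + morning-news A uses 58 of the 58 s and totals 219.

219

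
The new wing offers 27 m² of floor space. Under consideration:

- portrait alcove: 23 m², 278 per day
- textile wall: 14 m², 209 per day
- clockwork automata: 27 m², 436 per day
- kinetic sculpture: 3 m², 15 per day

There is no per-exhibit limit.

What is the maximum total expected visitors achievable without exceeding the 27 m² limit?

436

Density check — clockwork automata 16.15, textile wall 14.93, portrait alcove 12.09, kinetic sculpture 5.00 are the best per m².
The ratio ordering already packs tightly: clockwork automata, 27 m², 436.
Every other selection either busts 27 m² or fails to beat 436.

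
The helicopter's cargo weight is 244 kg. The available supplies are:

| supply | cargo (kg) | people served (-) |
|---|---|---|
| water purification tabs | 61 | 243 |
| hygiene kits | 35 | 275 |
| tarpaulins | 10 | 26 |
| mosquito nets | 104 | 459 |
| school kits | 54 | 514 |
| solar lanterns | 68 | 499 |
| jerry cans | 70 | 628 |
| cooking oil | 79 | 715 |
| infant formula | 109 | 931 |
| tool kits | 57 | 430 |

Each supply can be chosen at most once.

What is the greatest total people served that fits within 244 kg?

2160

A density-first pass picks hygiene kits + school kits + jerry cans + cooking oil — 2132 at 238 kg.
Replace hygiene kits and jerry cans with infant formula: the trade gains 28 net, giving 2160 at 242 kg.
An exhaustive check of the 1024 subsets confirms 2160.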